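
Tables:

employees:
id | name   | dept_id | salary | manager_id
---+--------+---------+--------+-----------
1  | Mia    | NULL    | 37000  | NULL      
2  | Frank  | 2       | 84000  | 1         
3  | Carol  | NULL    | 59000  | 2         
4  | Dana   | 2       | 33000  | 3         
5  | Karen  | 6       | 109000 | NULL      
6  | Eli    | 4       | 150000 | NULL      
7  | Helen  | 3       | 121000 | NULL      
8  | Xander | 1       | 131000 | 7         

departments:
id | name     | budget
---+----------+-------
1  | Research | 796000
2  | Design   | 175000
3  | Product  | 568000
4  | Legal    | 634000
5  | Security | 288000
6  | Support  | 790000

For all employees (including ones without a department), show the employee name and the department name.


LEFT JOIN keeps every row from employees (the left table); where dept_id has no match in departments, the department columns become NULL. Walk through each employee:
  - employee 1 (Mia): dept_id=NULL, no match -> kept with NULL
  - employee 2 (Frank): dept_id=2 -> matches Design
  - employee 3 (Carol): dept_id=NULL, no match -> kept with NULL
  - employee 4 (Dana): dept_id=2 -> matches Design
  - employee 5 (Karen): dept_id=6 -> matches Support
  - employee 6 (Eli): dept_id=4 -> matches Legal
  - employee 7 (Helen): dept_id=3 -> matches Product
  - employee 8 (Xander): dept_id=1 -> matches Research
All 8 rows appear; 2 have NULL department.

SQL:
SELECT a.name, b.name AS department
FROM employees a
LEFT JOIN departments b ON a.dept_id = b.id

Result:
name   | department
-------+-----------
Mia    | NULL      
Frank  | Design    
Carol  | NULL      
Dana   | Design    
Karen  | Support   
Eli    | Legal     
Helen  | Product   
Xander | Research  


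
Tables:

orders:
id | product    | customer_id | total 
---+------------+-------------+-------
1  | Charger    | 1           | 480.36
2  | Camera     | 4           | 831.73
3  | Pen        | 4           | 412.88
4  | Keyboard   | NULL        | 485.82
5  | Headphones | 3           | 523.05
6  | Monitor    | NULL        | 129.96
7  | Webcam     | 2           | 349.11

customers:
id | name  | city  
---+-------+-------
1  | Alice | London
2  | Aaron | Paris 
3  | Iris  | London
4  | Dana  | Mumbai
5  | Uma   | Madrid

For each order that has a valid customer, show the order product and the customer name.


INNER JOIN keeps only orders rows whose customer_id matches an id in customers. Walk through each order:
  - order 1 (Charger): customer_id=1 -> matches Alice
  - order 2 (Camera): customer_id=4 -> matches Dana
  - order 3 (Pen): customer_id=4 -> matches Dana
  - order 4 (Keyboard): customer_id=NULL, no match -> dropped
  - order 5 (Headphones): customer_id=3 -> matches Iris
  - order 6 (Monitor): customer_id=NULL, no match -> dropped
  - order 7 (Webcam): customer_id=2 -> matches Aaron
So 2 of 7 rows are dropped.

SQL:
SELECT a.product, b.name AS customer
FROM orders a
INNER JOIN customers b ON a.customer_id = b.id

Result:
product    | customer
-----------+---------
Charger    | Alice   
Camera     | Dana    
Pen        | Dana    
Headphones | Iris    
Webcam     | Aaron   


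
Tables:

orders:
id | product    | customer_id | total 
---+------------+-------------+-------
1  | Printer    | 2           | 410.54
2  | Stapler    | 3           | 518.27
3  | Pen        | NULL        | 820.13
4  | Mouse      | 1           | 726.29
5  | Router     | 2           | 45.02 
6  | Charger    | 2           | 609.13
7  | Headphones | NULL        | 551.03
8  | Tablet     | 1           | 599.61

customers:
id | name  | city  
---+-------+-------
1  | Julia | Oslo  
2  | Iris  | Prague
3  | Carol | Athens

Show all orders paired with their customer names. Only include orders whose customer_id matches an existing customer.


INNER JOIN keeps only orders rows whose customer_id matches an id in customers. Walk through each order:
  - order 1 (Printer): customer_id=2 -> matches Iris
  - order 2 (Stapler): customer_id=3 -> matches Carol
  - order 3 (Pen): customer_id=NULL, no match -> dropped
  - order 4 (Mouse): customer_id=1 -> matches Julia
  - order 5 (Router): customer_id=2 -> matches Iris
  - order 6 (Charger): customer_id=2 -> matches Iris
  - order 7 (Headphones): customer_id=NULL, no match -> dropped
  - order 8 (Tablet): customer_id=1 -> matches Julia
So 2 of 8 rows are dropped.

SQL:
SELECT a.product, b.name AS customer
FROM orders a
INNER JOIN customers b ON a.customer_id = b.id

Result:
product | customer
--------+---------
Printer | Iris    
Stapler | Carol   
Mouse   | Julia   
Router  | Iris    
Charger | Iris    
Tablet  | Julia   


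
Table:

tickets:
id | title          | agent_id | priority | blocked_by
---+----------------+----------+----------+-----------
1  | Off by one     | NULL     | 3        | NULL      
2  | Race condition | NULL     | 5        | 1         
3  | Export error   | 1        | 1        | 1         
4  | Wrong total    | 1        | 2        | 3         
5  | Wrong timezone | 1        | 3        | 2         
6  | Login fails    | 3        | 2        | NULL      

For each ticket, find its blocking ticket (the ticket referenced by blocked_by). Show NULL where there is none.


This is a self-join: tickets is joined to a second copy of itself, matching each row's blocked_by to another row's id. Use LEFT JOIN so rows with blocked_by=NULL are kept.
  - ticket 1 (Off by one): blocked_by=NULL -> NULL
  - ticket 2 (Race condition): blocked_by=1 -> Off by one
  - ticket 3 (Export error): blocked_by=1 -> Off by one
  - ticket 4 (Wrong total): blocked_by=3 -> Export error
  - ticket 5 (Wrong timezone): blocked_by=2 -> Race condition
  - ticket 6 (Login fails): blocked_by=NULL -> NULL

SQL:
SELECT a.title AS item, b.title AS blocked_by
FROM tickets a
LEFT JOIN tickets b ON a.blocked_by = b.id

Result:
item           | blocked_by    
---------------+---------------
Off by one     | NULL          
Race condition | Off by one    
Export error   | Off by one    
Wrong total    | Export error  
Wrong timezone | Race condition
Login fails    | NULL          


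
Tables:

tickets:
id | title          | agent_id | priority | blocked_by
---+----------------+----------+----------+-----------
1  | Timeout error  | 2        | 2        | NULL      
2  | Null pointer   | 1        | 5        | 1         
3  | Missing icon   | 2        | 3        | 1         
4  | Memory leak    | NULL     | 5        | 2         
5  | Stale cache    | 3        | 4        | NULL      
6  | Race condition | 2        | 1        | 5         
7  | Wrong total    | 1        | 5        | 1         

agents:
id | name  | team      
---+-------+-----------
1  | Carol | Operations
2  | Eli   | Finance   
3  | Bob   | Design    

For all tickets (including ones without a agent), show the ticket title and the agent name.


LEFT JOIN keeps every row from tickets (the left table); where agent_id has no match in agents, the agent columns become NULL. Walk through each ticket:
  - ticket 1 (Timeout error): agent_id=2 -> matches Eli
  - ticket 2 (Null pointer): agent_id=1 -> matches Carol
  - ticket 3 (Missing icon): agent_id=2 -> matches Eli
  - ticket 4 (Memory leak): agent_id=NULL, no match -> kept with NULL
  - ticket 5 (Stale cache): agent_id=3 -> matches Bob
  - ticket 6 (Race condition): agent_id=2 -> matches Eli
  - ticket 7 (Wrong total): agent_id=1 -> matches Carol
All 7 rows appear; 1 has NULL agent.

SQL:
SELECT a.title, b.name AS agent
FROM tickets a
LEFT JOIN agents b ON a.agent_id = b.id

Result:
title          | agent
---------------+------
Timeout error  | Eli  
Null pointer   | Carol
Missing icon   | Eli  
Memory leak    | NULL 
Stale cache    | Bob  
Race condition | Eli  
Wrong total    | Carol


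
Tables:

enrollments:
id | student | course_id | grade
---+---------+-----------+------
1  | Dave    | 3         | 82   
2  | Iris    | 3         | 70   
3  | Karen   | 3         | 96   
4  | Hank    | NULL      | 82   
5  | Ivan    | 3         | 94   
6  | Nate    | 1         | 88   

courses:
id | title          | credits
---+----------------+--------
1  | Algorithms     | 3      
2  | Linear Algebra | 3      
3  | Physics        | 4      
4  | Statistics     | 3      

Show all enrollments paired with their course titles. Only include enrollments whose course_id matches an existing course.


INNER JOIN keeps only enrollments rows whose course_id matches an id in courses. Walk through each enrollment:
  - enrollment 1 (Dave): course_id=3 -> matches Physics
  - enrollment 2 (Iris): course_id=3 -> matches Physics
  - enrollment 3 (Karen): course_id=3 -> matches Physics
  - enrollment 4 (Hank): course_id=NULL, no match -> dropped
  - enrollment 5 (Ivan): course_id=3 -> matches Physics
  - enrollment 6 (Nate): course_id=1 -> matches Algorithms
So 1 of 6 rows is dropped.

SQL:
SELECT a.student, b.title AS course
FROM enrollments a
INNER JOIN courses b ON a.course_id = b.id

Result:
student | course    
--------+-----------
Dave    | Physics   
Iris    | Physics   
Karen   | Physics   
Ivan    | Physics   
Nate    | Algorithms


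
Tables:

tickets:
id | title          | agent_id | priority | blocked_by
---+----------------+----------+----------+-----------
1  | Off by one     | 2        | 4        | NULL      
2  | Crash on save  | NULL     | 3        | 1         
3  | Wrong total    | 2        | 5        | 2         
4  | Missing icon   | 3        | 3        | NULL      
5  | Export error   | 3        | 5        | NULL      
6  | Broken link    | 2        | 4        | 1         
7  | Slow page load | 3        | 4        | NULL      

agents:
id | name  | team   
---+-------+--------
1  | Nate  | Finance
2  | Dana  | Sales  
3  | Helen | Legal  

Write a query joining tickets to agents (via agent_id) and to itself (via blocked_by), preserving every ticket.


Two LEFT JOINs from the same base table tickets: one to agents via agent_id, one to tickets itself via blocked_by. Both are LEFT so every ticket is preserved.
Match against agents:
  - ticket 1 (Off by one): agent_id=2 -> matches Dana
  - ticket 2 (Crash on save): agent_id=NULL, no match -> kept with NULL
  - ticket 3 (Wrong total): agent_id=2 -> matches Dana
  - ticket 4 (Missing icon): agent_id=3 -> matches Helen
  - ticket 5 (Export error): agent_id=3 -> matches Helen
  - ticket 6 (Broken link): agent_id=2 -> matches Dana
  - ticket 7 (Slow page load): agent_id=3 -> matches Helen
Match against tickets (self):
  - ticket 1 (Off by one): blocked_by=NULL -> NULL
  - ticket 2 (Crash on save): blocked_by=1 -> Off by one
  - ticket 3 (Wrong total): blocked_by=2 -> Crash on save
  - ticket 4 (Missing icon): blocked_by=NULL -> NULL
  - ticket 5 (Export error): blocked_by=NULL -> NULL
  - ticket 6 (Broken link): blocked_by=1 -> Off by one
  - ticket 7 (Slow page load): blocked_by=NULL -> NULL

SQL:
SELECT a.title, b.name AS agent, c.title AS blocked_by
FROM tickets a
LEFT JOIN agents b ON a.agent_id = b.id
LEFT JOIN tickets c ON a.blocked_by = c.id

Result:
title          | agent | blocked_by   
---------------+-------+--------------
Off by one     | Dana  | NULL         
Crash on save  | NULL  | Off by one   
Wrong total    | Dana  | Crash on save
Missing icon   | Helen | NULL         
Export error   | Helen | NULL         
Broken link    | Dana  | Off by one   
Slow page load | Helen | NULL         


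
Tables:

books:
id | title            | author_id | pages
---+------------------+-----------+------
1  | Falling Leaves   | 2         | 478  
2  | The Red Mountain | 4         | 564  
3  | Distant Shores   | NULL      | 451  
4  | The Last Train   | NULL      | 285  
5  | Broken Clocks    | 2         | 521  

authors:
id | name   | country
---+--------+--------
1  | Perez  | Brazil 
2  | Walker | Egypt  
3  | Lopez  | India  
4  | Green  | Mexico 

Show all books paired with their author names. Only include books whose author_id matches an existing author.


INNER JOIN keeps only books rows whose author_id matches an id in authors. Walk through each book:
  - book 1 (Falling Leaves): author_id=2 -> matches Walker
  - book 2 (The Red Mountain): author_id=4 -> matches Green
  - book 3 (Distant Shores): author_id=NULL, no match -> dropped
  - book 4 (The Last Train): author_id=NULL, no match -> dropped
  - book 5 (Broken Clocks): author_id=2 -> matches Walker
So 2 of 5 rows are dropped.

SQL:
SELECT a.title, b.name AS author
FROM books a
INNER JOIN authors b ON a.author_id = b.id

Result:
title            | author
-----------------+-------
Falling Leaves   | Walker
The Red Mountain | Green 
Broken Clocks    | Walker


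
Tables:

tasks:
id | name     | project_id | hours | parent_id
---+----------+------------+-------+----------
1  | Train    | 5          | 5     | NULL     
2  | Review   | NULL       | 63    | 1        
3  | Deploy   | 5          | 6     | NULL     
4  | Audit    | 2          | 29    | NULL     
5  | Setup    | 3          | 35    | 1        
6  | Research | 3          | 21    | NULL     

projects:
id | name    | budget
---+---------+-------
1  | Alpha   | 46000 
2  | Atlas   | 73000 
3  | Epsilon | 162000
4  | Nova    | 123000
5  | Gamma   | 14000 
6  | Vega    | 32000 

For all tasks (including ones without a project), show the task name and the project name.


LEFT JOIN keeps every row from tasks (the left table); where project_id has no match in projects, the project columns become NULL. Walk through each task:
  - task 1 (Train): project_id=5 -> matches Gamma
  - task 2 (Review): project_id=NULL, no match -> kept with NULL
  - task 3 (Deploy): project_id=5 -> matches Gamma
  - task 4 (Audit): project_id=2 -> matches Atlas
  - task 5 (Setup): project_id=3 -> matches Epsilon
  - task 6 (Research): project_id=3 -> matches Epsilon
All 6 rows appear; 1 has NULL project.

SQL:
SELECT a.name, b.name AS project
FROM tasks a
LEFT JOIN projects b ON a.project_id = b.id

Result:
name     | project
---------+--------
Train    | Gamma  
Review   | NULL   
Deploy   | Gamma  
Audit    | Atlas  
Setup    | Epsilon
Research | Epsilon


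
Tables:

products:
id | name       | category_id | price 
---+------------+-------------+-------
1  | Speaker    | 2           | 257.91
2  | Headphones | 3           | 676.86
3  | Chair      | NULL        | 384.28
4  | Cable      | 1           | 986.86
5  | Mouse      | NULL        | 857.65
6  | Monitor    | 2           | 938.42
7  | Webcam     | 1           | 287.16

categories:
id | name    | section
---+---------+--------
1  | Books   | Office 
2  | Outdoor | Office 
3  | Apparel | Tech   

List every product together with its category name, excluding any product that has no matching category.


INNER JOIN keeps only products rows whose category_id matches an id in categories. Walk through each product:
  - product 1 (Speaker): category_id=2 -> matches Outdoor
  - product 2 (Headphones): category_id=3 -> matches Apparel
  - product 3 (Chair): category_id=NULL, no match -> dropped
  - product 4 (Cable): category_id=1 -> matches Books
  - product 5 (Mouse): category_id=NULL, no match -> dropped
  - product 6 (Monitor): category_id=2 -> matches Outdoor
  - product 7 (Webcam): category_id=1 -> matches Books
So 2 of 7 rows are dropped.

SQL:
SELECT a.name, b.name AS category
FROM products a
INNER JOIN categories b ON a.category_id = b.id

Result:
name       | category
-----------+---------
Speaker    | Outdoor 
Headphones | Apparel 
Cable      | Books   
Monitor    | Outdoor 
Webcam     | Books   


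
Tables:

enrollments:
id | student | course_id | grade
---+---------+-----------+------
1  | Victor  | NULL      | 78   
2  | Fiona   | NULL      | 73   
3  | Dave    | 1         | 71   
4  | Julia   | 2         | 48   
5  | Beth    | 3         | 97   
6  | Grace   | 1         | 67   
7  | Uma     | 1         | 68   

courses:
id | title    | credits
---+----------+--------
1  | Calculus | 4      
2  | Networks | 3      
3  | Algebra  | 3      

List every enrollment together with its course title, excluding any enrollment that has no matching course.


INNER JOIN keeps only enrollments rows whose course_id matches an id in courses. Walk through each enrollment:
  - enrollment 1 (Victor): course_id=NULL, no match -> dropped
  - enrollment 2 (Fiona): course_id=NULL, no match -> dropped
  - enrollment 3 (Dave): course_id=1 -> matches Calculus
  - enrollment 4 (Julia): course_id=2 -> matches Networks
  - enrollment 5 (Beth): course_id=3 -> matches Algebra
  - enrollment 6 (Grace): course_id=1 -> matches Calculus
  - enrollment 7 (Uma): course_id=1 -> matches Calculus
So 2 of 7 rows are dropped.

SQL:
SELECT a.student, b.title AS course
FROM enrollments a
INNER JOIN courses b ON a.course_id = b.id

Result:
student | course  
--------+---------
Dave    | Calculus
Julia   | Networks
Beth    | Algebra 
Grace   | Calculus
Uma     | Calculus


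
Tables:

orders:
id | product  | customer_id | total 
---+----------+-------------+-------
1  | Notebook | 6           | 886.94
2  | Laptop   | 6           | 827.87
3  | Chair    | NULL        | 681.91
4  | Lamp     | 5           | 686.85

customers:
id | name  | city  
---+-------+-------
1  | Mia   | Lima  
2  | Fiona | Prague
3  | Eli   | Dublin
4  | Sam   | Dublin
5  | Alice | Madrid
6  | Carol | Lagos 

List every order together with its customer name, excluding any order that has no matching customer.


INNER JOIN keeps only orders rows whose customer_id matches an id in customers. Walk through each order:
  - order 1 (Notebook): customer_id=6 -> matches Carol
  - order 2 (Laptop): customer_id=6 -> matches Carol
  - order 3 (Chair): customer_id=NULL, no match -> dropped
  - order 4 (Lamp): customer_id=5 -> matches Alice
So 1 of 4 rows is dropped.

SQL:
SELECT a.product, b.name AS customer
FROM orders a
INNER JOIN customers b ON a.customer_id = b.id

Result:
product  | customer
---------+---------
Notebook | Carol   
Laptop   | Carol   
Lamp     | Alice   


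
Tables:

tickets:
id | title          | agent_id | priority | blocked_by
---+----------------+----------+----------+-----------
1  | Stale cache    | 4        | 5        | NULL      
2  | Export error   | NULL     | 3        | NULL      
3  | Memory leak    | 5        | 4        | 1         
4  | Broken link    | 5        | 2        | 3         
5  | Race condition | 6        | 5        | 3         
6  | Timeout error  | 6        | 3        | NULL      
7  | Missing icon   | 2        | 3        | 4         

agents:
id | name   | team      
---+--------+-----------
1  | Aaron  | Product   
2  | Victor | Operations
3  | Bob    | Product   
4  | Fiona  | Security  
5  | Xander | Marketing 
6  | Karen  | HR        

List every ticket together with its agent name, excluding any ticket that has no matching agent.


INNER JOIN keeps only tickets rows whose agent_id matches an id in agents. Walk through each ticket:
  - ticket 1 (Stale cache): agent_id=4 -> matches Fiona
  - ticket 2 (Export error): agent_id=NULL, no match -> dropped
  - ticket 3 (Memory leak): agent_id=5 -> matches Xander
  - ticket 4 (Broken link): agent_id=5 -> matches Xander
  - ticket 5 (Race condition): agent_id=6 -> matches Karen
  - ticket 6 (Timeout error): agent_id=6 -> matches Karen
  - ticket 7 (Missing icon): agent_id=2 -> matches Victor
So 1 of 7 rows is dropped.

SQL:
SELECT a.title, b.name AS agent
FROM tickets a
INNER JOIN agents b ON a.agent_id = b.id

Result:
title          | agent 
---------------+-------
Stale cache    | Fiona 
Memory leak    | Xander
Broken link    | Xander
Race condition | Karen 
Timeout error  | Karen 
Missing icon   | Victor


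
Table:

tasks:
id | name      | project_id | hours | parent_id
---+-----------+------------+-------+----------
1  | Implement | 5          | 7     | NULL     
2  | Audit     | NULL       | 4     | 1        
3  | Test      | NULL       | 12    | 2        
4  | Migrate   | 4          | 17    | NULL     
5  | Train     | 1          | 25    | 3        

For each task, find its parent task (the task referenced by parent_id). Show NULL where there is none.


This is a self-join: tasks is joined to a second copy of itself, matching each row's parent_id to another row's id. Use LEFT JOIN so rows with parent_id=NULL are kept.
  - task 1 (Implement): parent_id=NULL -> NULL
  - task 2 (Audit): parent_id=1 -> Implement
  - task 3 (Test): parent_id=2 -> Audit
  - task 4 (Migrate): parent_id=NULL -> NULL
  - task 5 (Train): parent_id=3 -> Test

SQL:
SELECT a.name AS item, b.name AS parent
FROM tasks a
LEFT JOIN tasks b ON a.parent_id = b.id

Result:
item      | parent   
----------+----------
Implement | NULL     
Audit     | Implement
Test      | Audit    
Migrate   | NULL     
Train     | Test     


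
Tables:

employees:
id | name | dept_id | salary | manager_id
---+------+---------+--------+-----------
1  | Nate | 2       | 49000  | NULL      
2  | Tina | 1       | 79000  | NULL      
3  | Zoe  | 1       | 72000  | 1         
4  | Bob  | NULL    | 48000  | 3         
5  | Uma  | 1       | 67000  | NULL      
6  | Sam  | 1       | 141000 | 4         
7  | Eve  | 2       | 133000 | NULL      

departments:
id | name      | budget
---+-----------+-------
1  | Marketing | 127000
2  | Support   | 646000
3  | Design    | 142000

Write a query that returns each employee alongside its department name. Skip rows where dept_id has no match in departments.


INNER JOIN keeps only employees rows whose dept_id matches an id in departments. Walk through each employee:
  - employee 1 (Nate): dept_id=2 -> matches Support
  - employee 2 (Tina): dept_id=1 -> matches Marketing
  - employee 3 (Zoe): dept_id=1 -> matches Marketing
  - employee 4 (Bob): dept_id=NULL, no match -> dropped
  - employee 5 (Uma): dept_id=1 -> matches Marketing
  - employee 6 (Sam): dept_id=1 -> matches Marketing
  - employee 7 (Eve): dept_id=2 -> matches Support
So 1 of 7 rows is dropped.

SQL:
SELECT a.name, b.name AS department
FROM employees a
INNER JOIN departments b ON a.dept_id = b.id

Result:
name | department
-----+-----------
Nate | Support   
Tina | Marketing 
Zoe  | Marketing 
Uma  | Marketing 
Sam  | Marketing 
Eve  | Support   


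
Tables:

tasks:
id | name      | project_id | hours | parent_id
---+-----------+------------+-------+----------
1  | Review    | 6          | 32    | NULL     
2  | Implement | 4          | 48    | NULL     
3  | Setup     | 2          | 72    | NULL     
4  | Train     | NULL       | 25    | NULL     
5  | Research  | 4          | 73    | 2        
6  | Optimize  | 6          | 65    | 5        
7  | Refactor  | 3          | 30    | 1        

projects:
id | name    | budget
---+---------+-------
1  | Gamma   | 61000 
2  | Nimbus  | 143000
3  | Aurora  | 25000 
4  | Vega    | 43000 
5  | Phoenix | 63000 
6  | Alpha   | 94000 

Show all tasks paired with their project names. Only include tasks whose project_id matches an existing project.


INNER JOIN keeps only tasks rows whose project_id matches an id in projects. Walk through each task:
  - task 1 (Review): project_id=6 -> matches Alpha
  - task 2 (Implement): project_id=4 -> matches Vega
  - task 3 (Setup): project_id=2 -> matches Nimbus
  - task 4 (Train): project_id=NULL, no match -> dropped
  - task 5 (Research): project_id=4 -> matches Vega
  - task 6 (Optimize): project_id=6 -> matches Alpha
  - task 7 (Refactor): project_id=3 -> matches Aurora
So 1 of 7 rows is dropped.

SQL:
SELECT a.name, b.name AS project
FROM tasks a
INNER JOIN projects b ON a.project_id = b.id

Result:
name      | project
----------+--------
Review    | Alpha  
Implement | Vega   
Setup     | Nimbus 
Research  | Vega   
Optimize  | Alpha  
Refactor  | Aurora 


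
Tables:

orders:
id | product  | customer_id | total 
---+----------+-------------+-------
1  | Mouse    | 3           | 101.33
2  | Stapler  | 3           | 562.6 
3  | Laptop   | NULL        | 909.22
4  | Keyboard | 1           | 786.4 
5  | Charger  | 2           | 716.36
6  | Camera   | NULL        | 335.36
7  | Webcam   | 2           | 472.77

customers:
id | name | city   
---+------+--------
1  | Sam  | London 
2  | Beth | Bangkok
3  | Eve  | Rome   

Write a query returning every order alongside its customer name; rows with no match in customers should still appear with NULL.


LEFT JOIN keeps every row from orders (the left table); where customer_id has no match in customers, the customer columns become NULL. Walk through each order:
  - order 1 (Mouse): customer_id=3 -> matches Eve
  - order 2 (Stapler): customer_id=3 -> matches Eve
  - order 3 (Laptop): customer_id=NULL, no match -> kept with NULL
  - order 4 (Keyboard): customer_id=1 -> matches Sam
  - order 5 (Charger): customer_id=2 -> matches Beth
  - order 6 (Camera): customer_id=NULL, no match -> kept with NULL
  - order 7 (Webcam): customer_id=2 -> matches Beth
All 7 rows appear; 2 have NULL customer.

SQL:
SELECT a.product, b.name AS customer
FROM orders a
LEFT JOIN customers b ON a.customer_id = b.id

Result:
product  | customer
---------+---------
Mouse    | Eve     
Stapler  | Eve     
Laptop   | NULL    
Keyboard | Sam     
Charger  | Beth    
Camera   | NULL    
Webcam   | Beth    


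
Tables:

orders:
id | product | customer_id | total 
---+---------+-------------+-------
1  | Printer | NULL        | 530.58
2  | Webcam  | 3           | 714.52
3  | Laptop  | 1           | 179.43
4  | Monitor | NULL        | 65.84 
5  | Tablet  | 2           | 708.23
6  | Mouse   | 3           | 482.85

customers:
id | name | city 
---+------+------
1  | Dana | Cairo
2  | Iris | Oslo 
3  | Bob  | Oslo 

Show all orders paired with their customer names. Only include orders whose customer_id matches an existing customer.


INNER JOIN keeps only orders rows whose customer_id matches an id in customers. Walk through each order:
  - order 1 (Printer): customer_id=NULL, no match -> dropped
  - order 2 (Webcam): customer_id=3 -> matches Bob
  - order 3 (Laptop): customer_id=1 -> matches Dana
  - order 4 (Monitor): customer_id=NULL, no match -> dropped
  - order 5 (Tablet): customer_id=2 -> matches Iris
  - order 6 (Mouse): customer_id=3 -> matches Bob
So 2 of 6 rows are dropped.

SQL:
SELECT a.product, b.name AS customer
FROM orders a
INNER JOIN customers b ON a.customer_id = b.id

Result:
product | customer
--------+---------
Webcam  | Bob     
Laptop  | Dana    
Tablet  | Iris    
Mouse   | Bob     


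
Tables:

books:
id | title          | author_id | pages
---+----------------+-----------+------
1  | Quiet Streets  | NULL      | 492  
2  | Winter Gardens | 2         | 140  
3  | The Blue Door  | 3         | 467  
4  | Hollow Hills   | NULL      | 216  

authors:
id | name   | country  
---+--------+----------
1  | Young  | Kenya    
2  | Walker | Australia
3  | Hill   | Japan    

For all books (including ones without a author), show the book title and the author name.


LEFT JOIN keeps every row from books (the left table); where author_id has no match in authors, the author columns become NULL. Walk through each book:
  - book 1 (Quiet Streets): author_id=NULL, no match -> kept with NULL
  - book 2 (Winter Gardens): author_id=2 -> matches Walker
  - book 3 (The Blue Door): author_id=3 -> matches Hill
  - book 4 (Hollow Hills): author_id=NULL, no match -> kept with NULL
All 4 rows appear; 2 have NULL author.

SQL:
SELECT a.title, b.name AS author
FROM books a
LEFT JOIN authors b ON a.author_id = b.id

Result:
title          | author
---------------+-------
Quiet Streets  | NULL  
Winter Gardens | Walker
The Blue Door  | Hill  
Hollow Hills   | NULL  


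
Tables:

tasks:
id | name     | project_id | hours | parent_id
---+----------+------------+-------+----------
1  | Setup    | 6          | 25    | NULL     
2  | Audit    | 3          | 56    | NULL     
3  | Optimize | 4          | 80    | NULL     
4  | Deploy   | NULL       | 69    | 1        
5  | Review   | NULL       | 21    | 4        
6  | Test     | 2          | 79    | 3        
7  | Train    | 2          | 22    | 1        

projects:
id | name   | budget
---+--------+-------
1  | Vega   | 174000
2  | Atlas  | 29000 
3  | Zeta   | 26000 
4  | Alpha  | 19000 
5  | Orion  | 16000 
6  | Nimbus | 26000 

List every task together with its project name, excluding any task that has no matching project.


INNER JOIN keeps only tasks rows whose project_id matches an id in projects. Walk through each task:
  - task 1 (Setup): project_id=6 -> matches Nimbus
  - task 2 (Audit): project_id=3 -> matches Zeta
  - task 3 (Optimize): project_id=4 -> matches Alpha
  - task 4 (Deploy): project_id=NULL, no match -> dropped
  - task 5 (Review): project_id=NULL, no match -> dropped
  - task 6 (Test): project_id=2 -> matches Atlas
  - task 7 (Train): project_id=2 -> matches Atlas
So 2 of 7 rows are dropped.

SQL:
SELECT a.name, b.name AS project
FROM tasks a
INNER JOIN projects b ON a.project_id = b.id

Result:
name     | project
---------+--------
Setup    | Nimbus 
Audit    | Zeta   
Optimize | Alpha  
Test     | Atlas  
Train    | Atlas  


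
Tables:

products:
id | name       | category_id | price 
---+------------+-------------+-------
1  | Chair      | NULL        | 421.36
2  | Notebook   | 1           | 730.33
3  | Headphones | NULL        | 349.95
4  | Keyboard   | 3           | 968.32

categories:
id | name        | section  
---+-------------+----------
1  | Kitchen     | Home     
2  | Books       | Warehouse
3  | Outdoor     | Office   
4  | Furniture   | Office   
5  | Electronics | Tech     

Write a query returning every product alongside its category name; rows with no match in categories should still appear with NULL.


LEFT JOIN keeps every row from products (the left table); where category_id has no match in categories, the category columns become NULL. Walk through each product:
  - product 1 (Chair): category_id=NULL, no match -> kept with NULL
  - product 2 (Notebook): category_id=1 -> matches Kitchen
  - product 3 (Headphones): category_id=NULL, no match -> kept with NULL
  - product 4 (Keyboard): category_id=3 -> matches Outdoor
All 4 rows appear; 2 have NULL category.

SQL:
SELECT a.name, b.name AS category
FROM products a
LEFT JOIN categories b ON a.category_id = b.id

Result:
name       | category
-----------+---------
Chair      | NULL    
Notebook   | Kitchen 
Headphones | NULL    
Keyboard   | Outdoor 


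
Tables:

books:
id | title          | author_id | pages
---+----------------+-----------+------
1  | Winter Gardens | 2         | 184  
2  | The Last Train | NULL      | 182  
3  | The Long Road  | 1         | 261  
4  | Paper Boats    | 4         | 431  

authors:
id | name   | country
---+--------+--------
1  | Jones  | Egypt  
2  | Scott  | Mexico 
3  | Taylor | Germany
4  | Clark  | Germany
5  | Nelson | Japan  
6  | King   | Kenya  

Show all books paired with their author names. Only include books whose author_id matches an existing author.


INNER JOIN keeps only books rows whose author_id matches an id in authors. Walk through each book:
  - book 1 (Winter Gardens): author_id=2 -> matches Scott
  - book 2 (The Last Train): author_id=NULL, no match -> dropped
  - book 3 (The Long Road): author_id=1 -> matches Jones
  - book 4 (Paper Boats): author_id=4 -> matches Clark
So 1 of 4 rows is dropped.

SQL:
SELECT a.title, b.name AS author
FROM books a
INNER JOIN authors b ON a.author_id = b.id

Result:
title          | author
---------------+-------
Winter Gardens | Scott 
The Long Road  | Jones 
Paper Boats    | Clark 


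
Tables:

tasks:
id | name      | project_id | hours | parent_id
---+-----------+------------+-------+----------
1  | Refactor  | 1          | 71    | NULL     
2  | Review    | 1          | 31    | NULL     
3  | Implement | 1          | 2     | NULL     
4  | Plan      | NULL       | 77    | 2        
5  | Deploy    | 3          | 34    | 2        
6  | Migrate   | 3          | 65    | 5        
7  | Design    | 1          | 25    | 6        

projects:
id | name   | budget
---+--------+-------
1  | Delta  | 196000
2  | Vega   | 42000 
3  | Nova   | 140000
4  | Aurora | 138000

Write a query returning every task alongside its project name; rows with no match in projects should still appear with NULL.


LEFT JOIN keeps every row from tasks (the left table); where project_id has no match in projects, the project columns become NULL. Walk through each task:
  - task 1 (Refactor): project_id=1 -> matches Delta
  - task 2 (Review): project_id=1 -> matches Delta
  - task 3 (Implement): project_id=1 -> matches Delta
  - task 4 (Plan): project_id=NULL, no match -> kept with NULL
  - task 5 (Deploy): project_id=3 -> matches Nova
  - task 6 (Migrate): project_id=3 -> matches Nova
  - task 7 (Design): project_id=1 -> matches Delta
All 7 rows appear; 1 has NULL project.

SQL:
SELECT a.name, b.name AS project
FROM tasks a
LEFT JOIN projects b ON a.project_id = b.id

Result:
name      | project
----------+--------
Refactor  | Delta  
Review    | Delta  
Implement | Delta  
Plan      | NULL   
Deploy    | Nova   
Migrate   | Nova   
Design    | Delta  


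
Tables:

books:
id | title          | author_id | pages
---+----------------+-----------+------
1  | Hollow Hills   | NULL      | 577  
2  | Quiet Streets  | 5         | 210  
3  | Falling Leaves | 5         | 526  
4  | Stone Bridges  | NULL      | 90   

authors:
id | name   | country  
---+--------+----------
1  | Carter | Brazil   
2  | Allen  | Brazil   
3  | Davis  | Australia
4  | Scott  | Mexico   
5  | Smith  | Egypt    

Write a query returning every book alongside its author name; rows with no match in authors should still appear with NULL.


LEFT JOIN keeps every row from books (the left table); where author_id has no match in authors, the author columns become NULL. Walk through each book:
  - book 1 (Hollow Hills): author_id=NULL, no match -> kept with NULL
  - book 2 (Quiet Streets): author_id=5 -> matches Smith
  - book 3 (Falling Leaves): author_id=5 -> matches Smith
  - book 4 (Stone Bridges): author_id=NULL, no match -> kept with NULL
All 4 rows appear; 2 have NULL author.

SQL:
SELECT a.title, b.name AS author
FROM books a
LEFT JOIN authors b ON a.author_id = b.id

Result:
title          | author
---------------+-------
Hollow Hills   | NULL  
Quiet Streets  | Smith 
Falling Leaves | Smith 
Stone Bridges  | NULL  


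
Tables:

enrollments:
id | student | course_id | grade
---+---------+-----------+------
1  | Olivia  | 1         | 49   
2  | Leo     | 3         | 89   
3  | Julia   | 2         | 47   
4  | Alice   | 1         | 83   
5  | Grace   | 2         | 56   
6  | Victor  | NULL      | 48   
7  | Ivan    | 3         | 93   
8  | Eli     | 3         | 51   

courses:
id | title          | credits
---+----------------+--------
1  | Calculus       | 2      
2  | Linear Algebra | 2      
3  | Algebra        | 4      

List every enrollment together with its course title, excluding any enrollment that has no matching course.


INNER JOIN keeps only enrollments rows whose course_id matches an id in courses. Walk through each enrollment:
  - enrollment 1 (Olivia): course_id=1 -> matches Calculus
  - enrollment 2 (Leo): course_id=3 -> matches Algebra
  - enrollment 3 (Julia): course_id=2 -> matches Linear Algebra
  - enrollment 4 (Alice): course_id=1 -> matches Calculus
  - enrollment 5 (Grace): course_id=2 -> matches Linear Algebra
  - enrollment 6 (Victor): course_id=NULL, no match -> dropped
  - enrollment 7 (Ivan): course_id=3 -> matches Algebra
  - enrollment 8 (Eli): course_id=3 -> matches Algebra
So 1 of 8 rows is dropped.

SQL:
SELECT a.student, b.title AS course
FROM enrollments a
INNER JOIN courses b ON a.course_id = b.id

Result:
student | course        
--------+---------------
Olivia  | Calculus      
Leo     | Algebra       
Julia   | Linear Algebra
Alice   | Calculus      
Grace   | Linear Algebra
Ivan    | Algebra       
Eli     | Algebra       


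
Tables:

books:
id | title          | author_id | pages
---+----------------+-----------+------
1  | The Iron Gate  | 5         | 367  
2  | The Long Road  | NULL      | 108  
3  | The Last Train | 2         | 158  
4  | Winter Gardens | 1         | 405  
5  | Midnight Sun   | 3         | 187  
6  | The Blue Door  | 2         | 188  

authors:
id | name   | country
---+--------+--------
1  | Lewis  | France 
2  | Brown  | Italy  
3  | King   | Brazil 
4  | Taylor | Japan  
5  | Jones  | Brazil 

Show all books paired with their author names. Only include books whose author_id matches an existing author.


INNER JOIN keeps only books rows whose author_id matches an id in authors. Walk through each book:
  - book 1 (The Iron Gate): author_id=5 -> matches Jones
  - book 2 (The Long Road): author_id=NULL, no match -> dropped
  - book 3 (The Last Train): author_id=2 -> matches Brown
  - book 4 (Winter Gardens): author_id=1 -> matches Lewis
  - book 5 (Midnight Sun): author_id=3 -> matches King
  - book 6 (The Blue Door): author_id=2 -> matches Brown
So 1 of 6 rows is dropped.

SQL:
SELECT a.title, b.name AS author
FROM books a
INNER JOIN authors b ON a.author_id = b.id

Result:
title          | author
---------------+-------
The Iron Gate  | Jones 
The Last Train | Brown 
Winter Gardens | Lewis 
Midnight Sun   | King  
The Blue Door  | Brown 


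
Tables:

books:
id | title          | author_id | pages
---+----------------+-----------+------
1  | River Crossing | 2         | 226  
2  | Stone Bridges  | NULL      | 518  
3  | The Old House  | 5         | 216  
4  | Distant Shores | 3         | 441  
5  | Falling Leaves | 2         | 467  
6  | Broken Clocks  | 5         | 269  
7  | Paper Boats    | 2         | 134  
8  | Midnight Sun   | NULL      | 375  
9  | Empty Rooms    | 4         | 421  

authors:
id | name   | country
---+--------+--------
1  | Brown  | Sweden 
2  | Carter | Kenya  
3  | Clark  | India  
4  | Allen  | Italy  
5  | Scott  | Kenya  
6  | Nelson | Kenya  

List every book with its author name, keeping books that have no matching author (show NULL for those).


LEFT JOIN keeps every row from books (the left table); where author_id has no match in authors, the author columns become NULL. Walk through each book:
  - book 1 (River Crossing): author_id=2 -> matches Carter
  - book 2 (Stone Bridges): author_id=NULL, no match -> kept with NULL
  - book 3 (The Old House): author_id=5 -> matches Scott
  - book 4 (Distant Shores): author_id=3 -> matches Clark
  - book 5 (Falling Leaves): author_id=2 -> matches Carter
  - book 6 (Broken Clocks): author_id=5 -> matches Scott
  - book 7 (Paper Boats): author_id=2 -> matches Carter
  - book 8 (Midnight Sun): author_id=NULL, no match -> kept with NULL
  - book 9 (Empty Rooms): author_id=4 -> matches Allen
All 9 rows appear; 2 have NULL author.

SQL:
SELECT a.title, b.name AS author
FROM books a
LEFT JOIN authors b ON a.author_id = b.id

Result:
title          | author
---------------+-------
River Crossing | Carter
Stone Bridges  | NULL  
The Old House  | Scott 
Distant Shores | Clark 
Falling Leaves | Carter
Broken Clocks  | Scott 
Paper Boats    | Carter
Midnight Sun   | NULL  
Empty Rooms    | Allen 


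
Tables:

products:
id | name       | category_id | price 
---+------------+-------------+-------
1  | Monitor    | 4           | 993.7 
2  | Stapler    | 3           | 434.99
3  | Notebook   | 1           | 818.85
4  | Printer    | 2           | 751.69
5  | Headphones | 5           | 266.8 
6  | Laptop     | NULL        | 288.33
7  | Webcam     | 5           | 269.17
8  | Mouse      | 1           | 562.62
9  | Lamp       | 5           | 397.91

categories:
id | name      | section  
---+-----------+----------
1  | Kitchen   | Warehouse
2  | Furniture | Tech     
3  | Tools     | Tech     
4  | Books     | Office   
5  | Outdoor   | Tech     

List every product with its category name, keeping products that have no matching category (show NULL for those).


LEFT JOIN keeps every row from products (the left table); where category_id has no match in categories, the category columns become NULL. Walk through each product:
  - product 1 (Monitor): category_id=4 -> matches Books
  - product 2 (Stapler): category_id=3 -> matches Tools
  - product 3 (Notebook): category_id=1 -> matches Kitchen
  - product 4 (Printer): category_id=2 -> matches Furniture
  - product 5 (Headphones): category_id=5 -> matches Outdoor
  - product 6 (Laptop): category_id=NULL, no match -> kept with NULL
  - product 7 (Webcam): category_id=5 -> matches Outdoor
  - product 8 (Mouse): category_id=1 -> matches Kitchen
  - product 9 (Lamp): category_id=5 -> matches Outdoor
All 9 rows appear; 1 has NULL category.

SQL:
SELECT a.name, b.name AS category
FROM products a
LEFT JOIN categories b ON a.category_id = b.id

Result:
name       | category 
-----------+----------
Monitor    | Books    
Stapler    | Tools    
Notebook   | Kitchen  
Printer    | Furniture
Headphones | Outdoor  
Laptop     | NULL     
Webcam     | Outdoor  
Mouse      | Kitchen  
Lamp       | Outdoor  
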